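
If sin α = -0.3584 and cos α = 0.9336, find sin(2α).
sin(2α) = 2 sin α cos α = -0.6692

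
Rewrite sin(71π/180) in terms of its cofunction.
sin(71π/180) = cos(π/2 - 71π/180) = cos(19π/180)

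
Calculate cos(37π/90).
cos(37π/90) = 0.2756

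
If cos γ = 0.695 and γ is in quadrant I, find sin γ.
sin γ = 0.719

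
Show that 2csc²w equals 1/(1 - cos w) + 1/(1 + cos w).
RHS = [(1 + cos w) + (1 - cos w)] / [(1 - cos w)(1 + cos w)] = 2/(1 - cos²w) = 2/sin²w = 2csc²w = LHS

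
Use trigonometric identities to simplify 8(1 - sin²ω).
8(1 - sin²ω) = 8(cos²ω) (using Pythagorean identity)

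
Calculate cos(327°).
cos(327°) = 0.8387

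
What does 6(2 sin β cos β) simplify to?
6(2 sin β cos β) = 6(sin(2β)) (using Double angle)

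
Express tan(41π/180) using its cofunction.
tan(41π/180) = cot(π/2 - 41π/180) = cot(49π/180)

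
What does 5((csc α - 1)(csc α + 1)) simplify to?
5((csc α - 1)(csc α + 1)) = 5(cot²α) (using Diff. of squares)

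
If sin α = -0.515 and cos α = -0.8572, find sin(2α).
sin(2α) = 2 sin α cos α = 0.8829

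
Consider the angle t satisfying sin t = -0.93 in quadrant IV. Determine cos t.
cos t = √(1 - sin²t) = 0.3676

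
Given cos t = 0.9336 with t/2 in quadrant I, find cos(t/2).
cos(t/2) = ±√((1 + cos t)/2); positive since t/2 ∈ QI, so cos(t/2) = 0.9833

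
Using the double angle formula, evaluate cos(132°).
cos(132°) = cos²66° - sin²66° = -0.6691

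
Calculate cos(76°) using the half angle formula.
cos(76°) = √((1 + cos 152°)/2) = 0.2419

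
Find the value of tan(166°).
tan(166°) = -0.2493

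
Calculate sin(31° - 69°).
sin(31° - 69°) = sin 31° cos 69° - cos 31° sin 69° = -0.6157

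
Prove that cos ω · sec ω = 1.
LHS = cos ω · (1/cos ω) = 1 = RHS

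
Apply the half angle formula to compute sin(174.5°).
sin(174.5°) = √((1 - cos 349°)/2) = 0.09585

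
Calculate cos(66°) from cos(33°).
cos(66°) = cos²33° - sin²33° = 0.4067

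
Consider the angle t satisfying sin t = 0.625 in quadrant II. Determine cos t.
cos t = ±√(1 - sin²t) = -0.7806 (negative in QII)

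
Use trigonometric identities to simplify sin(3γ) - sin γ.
sin(3γ) - sin γ = 2 cos(2γ) sin γ (using Sum-to-product)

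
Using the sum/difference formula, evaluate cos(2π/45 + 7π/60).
cos(2π/45 + 7π/60) = cos 2π/45 cos 7π/60 - sin 2π/45 sin 7π/60 = 0.8746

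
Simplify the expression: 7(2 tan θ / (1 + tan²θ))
7(2 tan θ / (1 + tan²θ)) = 7(sin(2θ)) (using Double angle)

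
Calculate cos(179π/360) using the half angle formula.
cos(179π/360) = √((1 + cos 179π/180)/2) = 0.008727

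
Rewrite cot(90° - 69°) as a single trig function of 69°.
cot(90° - 69°) = tan(69°)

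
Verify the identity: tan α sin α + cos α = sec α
LHS = sin²α/cos α + cos α = (sin²α + cos²α)/cos α = 1/cos α = sec α = RHS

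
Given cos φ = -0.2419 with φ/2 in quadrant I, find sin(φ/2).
sin(φ/2) = ±√((1 - cos φ)/2); positive since φ/2 ∈ QI, so sin(φ/2) = 0.788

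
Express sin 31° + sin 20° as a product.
sin 31° + sin 20° = 2 sin(25.5°) cos(5.5°)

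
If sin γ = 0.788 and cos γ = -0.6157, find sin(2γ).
sin(2γ) = 2 sin γ cos γ = -0.9703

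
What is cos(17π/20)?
cos(17π/20) = -0.891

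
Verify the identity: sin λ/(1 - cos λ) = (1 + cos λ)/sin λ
LHS = sin λ(1 + cos λ) / ((1 - cos λ)(1 + cos λ)) = sin λ(1 + cos λ) / (1 - cos²λ) = sin λ(1 + cos λ) / sin²λ = (1 + cos λ)/sin λ = RHS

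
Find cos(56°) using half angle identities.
cos(56°) = √((1 + cos 112°)/2) = 0.5592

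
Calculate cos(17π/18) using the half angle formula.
cos(17π/18) = -√((1 + cos 17π/9)/2) = -0.9848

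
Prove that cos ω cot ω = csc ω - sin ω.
RHS = 1/sin ω - sin ω = (1 - sin²ω)/sin ω = cos²ω/sin ω = cos ω · (cos ω/sin ω) = cos ω cot ω = LHS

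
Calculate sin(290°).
sin(290°) = -0.9397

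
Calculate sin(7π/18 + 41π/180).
sin(7π/18 + 41π/180) = sin 7π/18 cos 41π/180 + cos 7π/18 sin 41π/180 = 0.9336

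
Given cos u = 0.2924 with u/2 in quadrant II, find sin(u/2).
sin(u/2) = ±√((1 - cos u)/2); positive since u/2 ∈ QII, so sin(u/2) = 0.5948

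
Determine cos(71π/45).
cos(71π/45) = 0.2419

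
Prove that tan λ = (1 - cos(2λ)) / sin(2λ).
RHS = 2sin²λ / (2 sin λ cos λ) = sin λ/cos λ = tan λ = LHS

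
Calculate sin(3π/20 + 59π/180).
sin(3π/20 + 59π/180) = sin 3π/20 cos 59π/180 + cos 3π/20 sin 59π/180 = 0.9976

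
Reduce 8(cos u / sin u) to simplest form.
8(cos u / sin u) = 8(cot u) (using Quotient identity)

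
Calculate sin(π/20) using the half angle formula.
sin(π/20) = √((1 - cos π/10)/2) = 0.1564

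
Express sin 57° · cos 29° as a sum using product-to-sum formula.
sin 57° cos 29° = (1/2)[sin(57°+29°) + sin(57°-29°)]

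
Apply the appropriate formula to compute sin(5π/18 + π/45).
sin(5π/18 + π/45) = sin 5π/18 cos π/45 + cos 5π/18 sin π/45 = 0.809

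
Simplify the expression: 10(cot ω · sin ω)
10(cot ω · sin ω) = 10(cos ω) (using Quotient identity)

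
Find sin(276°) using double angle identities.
sin(276°) = 2 sin 138° cos 138° = -0.9945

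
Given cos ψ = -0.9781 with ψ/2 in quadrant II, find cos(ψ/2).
cos(ψ/2) = ±√((1 + cos ψ)/2); negative since ψ/2 ∈ QII, so cos(ψ/2) = -0.1046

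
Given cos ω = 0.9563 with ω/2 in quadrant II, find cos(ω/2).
cos(ω/2) = ±√((1 + cos ω)/2); negative since ω/2 ∈ QII, so cos(ω/2) = -0.989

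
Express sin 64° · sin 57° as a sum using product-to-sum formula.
sin 64° sin 57° = (1/2)[cos(64°-57°) - cos(64°+57°)]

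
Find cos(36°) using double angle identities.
cos(36°) = cos²18° - sin²18° = 0.809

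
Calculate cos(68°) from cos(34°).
cos(68°) = 1 - 2sin²34° = 0.3746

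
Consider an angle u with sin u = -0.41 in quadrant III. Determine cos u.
cos u = ±√(1 - sin²u) = -0.9121 (negative in QIII)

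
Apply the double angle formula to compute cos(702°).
cos(702°) = cos²351° - sin²351° = 0.9511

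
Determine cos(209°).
cos(209°) = -0.8746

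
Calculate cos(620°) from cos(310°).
cos(620°) = cos²310° - sin²310° = -0.1736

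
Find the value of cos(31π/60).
cos(31π/60) = -0.05234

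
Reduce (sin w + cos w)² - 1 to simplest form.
(sin w + cos w)² - 1 = sin(2w) (using Pythagorean + double angle)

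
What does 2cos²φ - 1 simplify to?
2cos²φ - 1 = cos(2φ) (using Double angle)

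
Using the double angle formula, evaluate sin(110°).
sin(110°) = 2 sin 55° cos 55° = 0.9397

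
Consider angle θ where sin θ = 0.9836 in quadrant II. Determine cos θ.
cos θ = ±√(1 - sin²θ) = -0.1804 (negative in QII)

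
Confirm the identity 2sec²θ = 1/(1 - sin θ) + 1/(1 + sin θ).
RHS = [(1 + sin θ) + (1 - sin θ)] / [(1 - sin θ)(1 + sin θ)] = 2/(1 - sin²θ) = 2/cos²θ = 2sec²θ = LHS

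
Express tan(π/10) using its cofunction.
tan(π/10) = cot(π/2 - π/10) = cot(2π/5)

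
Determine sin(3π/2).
sin(3π/2) = -1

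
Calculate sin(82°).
sin(82°) = 0.9903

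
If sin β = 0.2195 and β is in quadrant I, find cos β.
cos β = 0.9756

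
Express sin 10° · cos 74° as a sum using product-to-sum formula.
sin 10° cos 74° = (1/2)[sin(10°+74°) + sin(10°-74°)]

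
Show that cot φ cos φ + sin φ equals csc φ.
LHS = cos²φ/sin φ + sin φ = (cos²φ + sin²φ)/sin φ = 1/sin φ = csc φ = RHS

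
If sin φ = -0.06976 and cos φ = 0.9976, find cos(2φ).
cos(2φ) = cos²φ - sin²φ = 0.9903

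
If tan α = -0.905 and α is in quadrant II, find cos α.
cos α = -0.7414 (using tan²α + 1 = sec²α)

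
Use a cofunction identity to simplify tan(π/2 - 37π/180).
tan(π/2 - 37π/180) = cot(37π/180)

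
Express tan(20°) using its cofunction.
tan(20°) = cot(90° - 20°) = cot(70°)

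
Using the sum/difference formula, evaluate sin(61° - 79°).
sin(61° - 79°) = sin 61° cos 79° - cos 61° sin 79° = -0.309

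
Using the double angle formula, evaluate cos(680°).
cos(680°) = cos²340° - sin²340° = 0.766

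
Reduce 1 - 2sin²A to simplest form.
1 - 2sin²A = cos(2A) (using Double angle)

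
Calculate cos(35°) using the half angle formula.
cos(35°) = √((1 + cos 70°)/2) = 0.8192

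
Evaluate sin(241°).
sin(241°) = -0.8746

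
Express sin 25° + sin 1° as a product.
sin 25° + sin 1° = 2 sin(13°) cos(12°)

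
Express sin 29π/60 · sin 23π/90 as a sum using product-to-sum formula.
sin 29π/60 sin 23π/90 = (1/2)[cos(29π/60-23π/90) - cos(29π/60+23π/90)]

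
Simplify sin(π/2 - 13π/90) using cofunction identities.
sin(π/2 - 13π/90) = cos(13π/90)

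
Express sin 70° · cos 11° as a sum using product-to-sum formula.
sin 70° cos 11° = (1/2)[sin(70°+11°) + sin(70°-11°)]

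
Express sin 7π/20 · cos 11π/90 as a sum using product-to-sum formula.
sin 7π/20 cos 11π/90 = (1/2)[sin(7π/20+11π/90) + sin(7π/20-11π/90)]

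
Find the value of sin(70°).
sin(70°) = 0.9397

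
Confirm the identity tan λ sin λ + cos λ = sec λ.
LHS = sin²λ/cos λ + cos λ = (sin²λ + cos²λ)/cos λ = 1/cos λ = sec λ = RHS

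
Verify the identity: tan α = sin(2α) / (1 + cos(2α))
RHS = 2 sin α cos α / (2cos²α) = sin α/cos α = tan α = LHS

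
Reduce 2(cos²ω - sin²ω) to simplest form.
2(cos²ω - sin²ω) = 2(cos(2ω)) (using Double angle)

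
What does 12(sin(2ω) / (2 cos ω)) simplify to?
12(sin(2ω) / (2 cos ω)) = 12(sin ω) (using Double angle)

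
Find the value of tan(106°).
tan(106°) = -3.487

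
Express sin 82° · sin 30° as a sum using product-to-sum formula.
sin 82° sin 30° = (1/2)[cos(82°-30°) - cos(82°+30°)]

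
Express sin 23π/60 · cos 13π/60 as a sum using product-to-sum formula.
sin 23π/60 cos 13π/60 = (1/2)[sin(23π/60+13π/60) + sin(23π/60-13π/60)]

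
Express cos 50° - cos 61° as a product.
cos 50° - cos 61° = -2 sin(55.5°) sin(-5.5°)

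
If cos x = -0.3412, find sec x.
sec x = 1/cos x = -2.931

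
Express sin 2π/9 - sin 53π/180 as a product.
sin 2π/9 - sin 53π/180 = 2 cos(31π/120) sin(-13π/360)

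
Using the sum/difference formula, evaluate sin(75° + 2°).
sin(75° + 2°) = sin 75° cos 2° + cos 75° sin 2° = 0.9744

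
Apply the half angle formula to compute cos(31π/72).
cos(31π/72) = √((1 + cos 31π/36)/2) = 0.2164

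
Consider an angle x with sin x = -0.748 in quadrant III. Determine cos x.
cos x = ±√(1 - sin²x) = -0.6637 (negative in QIII)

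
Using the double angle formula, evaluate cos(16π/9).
cos(16π/9) = cos²8π/9 - sin²8π/9 = 0.766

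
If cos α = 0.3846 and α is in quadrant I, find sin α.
sin α = 0.9231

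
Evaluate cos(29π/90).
cos(29π/90) = 0.5299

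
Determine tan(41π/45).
tan(41π/45) = -0.2867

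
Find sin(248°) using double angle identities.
sin(248°) = 2 sin 124° cos 124° = -0.9272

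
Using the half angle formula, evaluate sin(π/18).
sin(π/18) = √((1 - cos π/9)/2) = 0.1736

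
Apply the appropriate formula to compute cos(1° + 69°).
cos(1° + 69°) = cos 1° cos 69° - sin 1° sin 69° = 0.342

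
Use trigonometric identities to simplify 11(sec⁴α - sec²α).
11(sec⁴α - sec²α) = 11(tan⁴α + tan²α) (using Pythagorean)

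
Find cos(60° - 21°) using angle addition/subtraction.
cos(60° - 21°) = cos 60° cos 21° + sin 60° sin 21° = 0.7771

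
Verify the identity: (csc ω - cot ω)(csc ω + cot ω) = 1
LHS = csc²ω - cot²ω = (1 + cot²ω) - cot²ω = 1 = RHS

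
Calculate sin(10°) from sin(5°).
sin(10°) = 2 sin 5° cos 5° = 0.1736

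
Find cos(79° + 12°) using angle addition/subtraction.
cos(79° + 12°) = cos 79° cos 12° - sin 79° sin 12° = -0.01745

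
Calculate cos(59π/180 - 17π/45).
cos(59π/180 - 17π/45) = cos 59π/180 cos 17π/45 + sin 59π/180 sin 17π/45 = 0.9877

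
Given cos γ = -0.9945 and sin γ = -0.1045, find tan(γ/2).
tan(γ/2) = sin γ / (1 + cos γ) = -19.0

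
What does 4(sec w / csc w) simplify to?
4(sec w / csc w) = 4(tan w) (using Reciprocal identities)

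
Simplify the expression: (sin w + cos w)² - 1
(sin w + cos w)² - 1 = sin(2w) (using Pythagorean + double angle)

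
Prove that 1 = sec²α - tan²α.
RHS = 1/cos²α - sin²α/cos²α = (1 - sin²α)/cos²α = cos²α/cos²α = 1 = LHS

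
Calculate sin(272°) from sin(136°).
sin(272°) = 2 sin 136° cos 136° = -0.9994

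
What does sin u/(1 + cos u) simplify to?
sin u/(1 + cos u) = tan(u/2) (using Half angle)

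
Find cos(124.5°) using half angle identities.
cos(124.5°) = -√((1 + cos 249°)/2) = -0.5664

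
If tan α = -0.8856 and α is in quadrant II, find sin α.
sin α = 0.663 (using tan²α + 1 = sec²α)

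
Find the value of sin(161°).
sin(161°) = 0.3256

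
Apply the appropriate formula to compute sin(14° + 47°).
sin(14° + 47°) = sin 14° cos 47° + cos 14° sin 47° = 0.8746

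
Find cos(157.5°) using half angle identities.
cos(157.5°) = -√((1 + cos 315°)/2) = -0.9239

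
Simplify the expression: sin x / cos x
sin x / cos x = tan x (using Quotient identity)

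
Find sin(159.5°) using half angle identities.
sin(159.5°) = √((1 - cos 319°)/2) = 0.3502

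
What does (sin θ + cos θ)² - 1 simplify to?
(sin θ + cos θ)² - 1 = sin(2θ) (using Pythagorean + double angle)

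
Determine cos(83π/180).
cos(83π/180) = 0.1219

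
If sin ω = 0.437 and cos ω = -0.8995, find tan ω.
tan ω = sin ω / cos ω = -0.4858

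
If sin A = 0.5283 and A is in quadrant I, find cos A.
cos A = 0.8491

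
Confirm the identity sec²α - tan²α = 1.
LHS = 1/cos²α - sin²α/cos²α = (1 - sin²α)/cos²α = cos²α/cos²α = 1 = RHS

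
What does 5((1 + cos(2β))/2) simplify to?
5((1 + cos(2β))/2) = 5(cos²β) (using Power reduction)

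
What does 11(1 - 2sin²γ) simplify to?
11(1 - 2sin²γ) = 11(cos(2γ)) (using Double angle)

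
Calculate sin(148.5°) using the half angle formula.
sin(148.5°) = √((1 - cos 297°)/2) = 0.5225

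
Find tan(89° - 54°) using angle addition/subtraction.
tan(89° - 54°) = (tan 89° - tan 54°)/(1 + tan 89° tan 54°) = 0.7002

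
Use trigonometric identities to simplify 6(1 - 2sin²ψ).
6(1 - 2sin²ψ) = 6(cos(2ψ)) (using Double angle)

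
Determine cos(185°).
cos(185°) = -0.9962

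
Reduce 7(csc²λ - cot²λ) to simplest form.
7(csc²λ - cot²λ) = 7 (using Pythagorean identity)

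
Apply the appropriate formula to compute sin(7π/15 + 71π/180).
sin(7π/15 + 71π/180) = sin 7π/15 cos 71π/180 + cos 7π/15 sin 71π/180 = 0.4226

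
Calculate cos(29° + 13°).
cos(29° + 13°) = cos 29° cos 13° - sin 29° sin 13° = 0.7431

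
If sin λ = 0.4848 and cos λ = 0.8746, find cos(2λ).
cos(2λ) = cos²λ - sin²λ = 0.5299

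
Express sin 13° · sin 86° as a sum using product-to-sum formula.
sin 13° sin 86° = (1/2)[cos(13°-86°) - cos(13°+86°)]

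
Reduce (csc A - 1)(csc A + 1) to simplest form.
(csc A - 1)(csc A + 1) = cot²A (using Diff. of squares)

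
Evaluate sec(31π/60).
sec(31π/60) = -19.11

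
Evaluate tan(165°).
tan(165°) = -(2-√3)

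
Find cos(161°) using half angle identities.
cos(161°) = -√((1 + cos 322°)/2) = -0.9455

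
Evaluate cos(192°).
cos(192°) = -0.9781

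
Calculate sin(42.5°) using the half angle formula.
sin(42.5°) = √((1 - cos 85°)/2) = 0.6756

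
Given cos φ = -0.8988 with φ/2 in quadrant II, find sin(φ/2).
sin(φ/2) = ±√((1 - cos φ)/2); positive since φ/2 ∈ QII, so sin(φ/2) = 0.9744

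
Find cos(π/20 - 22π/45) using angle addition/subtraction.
cos(π/20 - 22π/45) = cos π/20 cos 22π/45 + sin π/20 sin 22π/45 = 0.1908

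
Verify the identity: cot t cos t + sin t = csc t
LHS = cos²t/sin t + sin t = (cos²t + sin²t)/sin t = 1/sin t = csc t = RHS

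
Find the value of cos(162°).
cos(162°) = -0.9511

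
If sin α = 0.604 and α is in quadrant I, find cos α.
cos α = 0.797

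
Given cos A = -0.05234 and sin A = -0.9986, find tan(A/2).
tan(A/2) = sin A / (1 + cos A) = -1.054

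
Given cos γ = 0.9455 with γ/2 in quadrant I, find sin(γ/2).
sin(γ/2) = ±√((1 - cos γ)/2); positive since γ/2 ∈ QI, so sin(γ/2) = 0.1651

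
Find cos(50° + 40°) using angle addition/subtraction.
cos(50° + 40°) = cos 50° cos 40° - sin 50° sin 40° = 0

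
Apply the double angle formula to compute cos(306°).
cos(306°) = cos²153° - sin²153° = 0.5878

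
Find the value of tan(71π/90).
tan(71π/90) = -0.7813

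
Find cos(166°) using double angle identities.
cos(166°) = cos²83° - sin²83° = -0.9703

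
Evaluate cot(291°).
cot(291°) = -0.3839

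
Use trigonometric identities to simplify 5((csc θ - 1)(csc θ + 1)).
5((csc θ - 1)(csc θ + 1)) = 5(cot²θ) (using Diff. of squares)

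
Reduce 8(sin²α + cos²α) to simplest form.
8(sin²α + cos²α) = 8 (using Pythagorean identity)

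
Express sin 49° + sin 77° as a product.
sin 49° + sin 77° = 2 sin(63°) cos(-14°)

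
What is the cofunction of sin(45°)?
sin(45°) = cos(90° - 45°) = cos(45°)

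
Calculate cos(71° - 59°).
cos(71° - 59°) = cos 71° cos 59° + sin 71° sin 59° = 0.9781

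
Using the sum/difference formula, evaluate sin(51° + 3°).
sin(51° + 3°) = sin 51° cos 3° + cos 51° sin 3° = 0.809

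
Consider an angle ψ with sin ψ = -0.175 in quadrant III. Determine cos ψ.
cos ψ = ±√(1 - sin²ψ) = -0.9846 (negative in QIII)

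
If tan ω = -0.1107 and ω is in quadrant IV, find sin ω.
sin ω = -0.11 (using tan²ω + 1 = sec²ω)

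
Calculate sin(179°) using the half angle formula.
sin(179°) = √((1 - cos 358°)/2) = 0.01745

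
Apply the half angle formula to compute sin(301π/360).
sin(301π/360) = √((1 - cos 301π/180)/2) = 0.4924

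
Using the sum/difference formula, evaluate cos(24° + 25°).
cos(24° + 25°) = cos 24° cos 25° - sin 24° sin 25° = 0.6561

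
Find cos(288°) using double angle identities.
cos(288°) = cos²144° - sin²144° = 0.309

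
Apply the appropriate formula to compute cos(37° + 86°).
cos(37° + 86°) = cos 37° cos 86° - sin 37° sin 86° = -0.5446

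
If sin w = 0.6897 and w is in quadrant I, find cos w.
cos w = 0.7241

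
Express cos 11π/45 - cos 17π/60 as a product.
cos 11π/45 - cos 17π/60 = -2 sin(19π/72) sin(-7π/360)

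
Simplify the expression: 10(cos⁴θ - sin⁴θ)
10(cos⁴θ - sin⁴θ) = 10(cos(2θ)) (using Factoring + double angle)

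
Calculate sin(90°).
sin(90°) = 1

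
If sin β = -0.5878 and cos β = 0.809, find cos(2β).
cos(2β) = cos²β - sin²β = 0.309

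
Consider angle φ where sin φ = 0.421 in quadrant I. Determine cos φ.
cos φ = √(1 - sin²φ) = 0.9071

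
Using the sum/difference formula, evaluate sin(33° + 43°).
sin(33° + 43°) = sin 33° cos 43° + cos 33° sin 43° = 0.9703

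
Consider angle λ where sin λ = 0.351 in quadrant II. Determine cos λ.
cos λ = ±√(1 - sin²λ) = -0.9364 (negative in QII)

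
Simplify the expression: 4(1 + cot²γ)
4(1 + cot²γ) = 4(csc²γ) (using Pythagorean identity)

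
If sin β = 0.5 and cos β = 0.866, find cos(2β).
cos(2β) = cos²β - sin²β = 0.5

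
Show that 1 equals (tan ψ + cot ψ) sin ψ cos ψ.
RHS = (sin ψ/cos ψ + cos ψ/sin ψ) sin ψ cos ψ = ((sin²ψ + cos²ψ)/(sin ψ cos ψ)) · sin ψ cos ψ = sin²ψ + cos²ψ = 1 = LHS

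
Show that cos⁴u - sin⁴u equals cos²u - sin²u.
LHS = (cos²u - sin²u)(cos²u + sin²u) = (cos²u - sin²u) · 1 = cos²u - sin²u = RHS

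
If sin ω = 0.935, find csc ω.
csc ω = 1/sin ω = 1.07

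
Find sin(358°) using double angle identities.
sin(358°) = 2 sin 179° cos 179° = -0.0349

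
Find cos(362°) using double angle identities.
cos(362°) = cos²181° - sin²181° = 0.9994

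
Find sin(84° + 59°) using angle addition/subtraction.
sin(84° + 59°) = sin 84° cos 59° + cos 84° sin 59° = 0.6018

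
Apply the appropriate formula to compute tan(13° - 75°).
tan(13° - 75°) = (tan 13° - tan 75°)/(1 + tan 13° tan 75°) = -1.881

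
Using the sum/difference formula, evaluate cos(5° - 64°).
cos(5° - 64°) = cos 5° cos 64° + sin 5° sin 64° = 0.515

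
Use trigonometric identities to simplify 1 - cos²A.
1 - cos²A = sin²A (using Pythagorean identity)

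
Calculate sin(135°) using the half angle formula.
sin(135°) = √((1 - cos 270°)/2) = √2/2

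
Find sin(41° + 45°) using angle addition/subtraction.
sin(41° + 45°) = sin 41° cos 45° + cos 41° sin 45° = 0.9976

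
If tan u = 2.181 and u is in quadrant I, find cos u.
cos u = 0.4168 (using tan²u + 1 = sec²u)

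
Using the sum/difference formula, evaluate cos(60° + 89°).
cos(60° + 89°) = cos 60° cos 89° - sin 60° sin 89° = -0.8572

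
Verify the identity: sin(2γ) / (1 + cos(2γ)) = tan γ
LHS = 2 sin γ cos γ / (2cos²γ) = sin γ/cos γ = tan γ = RHS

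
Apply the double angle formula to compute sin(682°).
sin(682°) = 2 sin 341° cos 341° = -0.6157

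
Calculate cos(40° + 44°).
cos(40° + 44°) = cos 40° cos 44° - sin 40° sin 44° = 0.1045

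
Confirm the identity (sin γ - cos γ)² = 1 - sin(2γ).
LHS = sin²γ - 2 sin γ cos γ + cos²γ = (sin²γ + cos²γ) - 2 sin γ cos γ = 1 - sin(2γ) = RHS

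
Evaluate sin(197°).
sin(197°) = -0.2924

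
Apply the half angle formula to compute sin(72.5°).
sin(72.5°) = √((1 - cos 145°)/2) = 0.9537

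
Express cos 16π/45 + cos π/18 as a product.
cos 16π/45 + cos π/18 = 2 cos(37π/180) cos(3π/20)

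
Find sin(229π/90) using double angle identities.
sin(229π/90) = 2 sin 229π/180 cos 229π/180 = 0.9903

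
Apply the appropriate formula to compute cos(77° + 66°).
cos(77° + 66°) = cos 77° cos 66° - sin 77° sin 66° = -0.7986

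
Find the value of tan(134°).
tan(134°) = -1.036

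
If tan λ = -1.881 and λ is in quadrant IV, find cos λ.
cos λ = 0.4694 (using tan²λ + 1 = sec²λ)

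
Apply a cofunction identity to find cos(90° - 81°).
cos(90° - 81°) = sin(81°) = 0.9877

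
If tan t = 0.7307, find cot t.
cot t = 1/tan t = 1.369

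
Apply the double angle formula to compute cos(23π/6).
cos(23π/6) = cos²23π/12 - sin²23π/12 = √3/2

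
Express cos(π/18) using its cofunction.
cos(π/18) = sin(π/2 - π/18) = sin(4π/9)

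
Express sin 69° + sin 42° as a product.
sin 69° + sin 42° = 2 sin(55.5°) cos(13.5°)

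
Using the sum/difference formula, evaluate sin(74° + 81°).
sin(74° + 81°) = sin 74° cos 81° + cos 74° sin 81° = 0.4226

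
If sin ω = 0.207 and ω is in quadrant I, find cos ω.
cos ω = 0.9783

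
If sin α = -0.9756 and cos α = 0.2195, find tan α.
tan α = sin α / cos α = -4.445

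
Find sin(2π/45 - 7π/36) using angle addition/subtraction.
sin(2π/45 - 7π/36) = sin 2π/45 cos 7π/36 - cos 2π/45 sin 7π/36 = -0.454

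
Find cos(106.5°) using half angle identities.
cos(106.5°) = -√((1 + cos 213°)/2) = -0.284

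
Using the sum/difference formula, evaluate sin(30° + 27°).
sin(30° + 27°) = sin 30° cos 27° + cos 30° sin 27° = 0.8387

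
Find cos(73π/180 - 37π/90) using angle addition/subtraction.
cos(73π/180 - 37π/90) = cos 73π/180 cos 37π/90 + sin 73π/180 sin 37π/90 = 0.9998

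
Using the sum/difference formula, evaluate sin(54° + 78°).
sin(54° + 78°) = sin 54° cos 78° + cos 54° sin 78° = 0.7431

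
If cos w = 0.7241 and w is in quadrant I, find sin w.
sin w = 0.6897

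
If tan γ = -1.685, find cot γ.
cot γ = 1/tan γ = -0.5935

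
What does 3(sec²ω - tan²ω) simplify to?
3(sec²ω - tan²ω) = 3 (using Pythagorean identity)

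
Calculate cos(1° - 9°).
cos(1° - 9°) = cos 1° cos 9° + sin 1° sin 9° = 0.9903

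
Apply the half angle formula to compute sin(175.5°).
sin(175.5°) = √((1 - cos 351°)/2) = 0.07846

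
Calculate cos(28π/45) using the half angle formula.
cos(28π/45) = -√((1 + cos 56π/45)/2) = -0.3746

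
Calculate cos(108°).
cos(108°) = -0.309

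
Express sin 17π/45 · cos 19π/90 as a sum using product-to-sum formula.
sin 17π/45 cos 19π/90 = (1/2)[sin(17π/45+19π/90) + sin(17π/45-19π/90)]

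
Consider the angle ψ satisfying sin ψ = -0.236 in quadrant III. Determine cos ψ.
cos ψ = ±√(1 - sin²ψ) = -0.9718 (negative in QIII)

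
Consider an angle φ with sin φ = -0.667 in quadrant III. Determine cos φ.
cos φ = ±√(1 - sin²φ) = -0.7451 (negative in QIII)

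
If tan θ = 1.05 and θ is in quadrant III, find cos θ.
cos θ = -0.6897 (using tan²θ + 1 = sec²θ)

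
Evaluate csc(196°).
csc(196°) = -3.628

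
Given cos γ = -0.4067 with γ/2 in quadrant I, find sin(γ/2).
sin(γ/2) = ±√((1 - cos γ)/2); positive since γ/2 ∈ QI, so sin(γ/2) = 0.8387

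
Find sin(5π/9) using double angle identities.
sin(5π/9) = 2 sin 5π/18 cos 5π/18 = 0.9848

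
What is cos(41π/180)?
cos(41π/180) = 0.7547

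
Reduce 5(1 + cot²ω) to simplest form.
5(1 + cot²ω) = 5(csc²ω) (using Pythagorean identity)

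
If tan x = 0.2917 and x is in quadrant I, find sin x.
sin x = 0.28 (using tan²x + 1 = sec²x)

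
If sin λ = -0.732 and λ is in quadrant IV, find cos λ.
cos λ = 0.6813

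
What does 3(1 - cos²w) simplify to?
3(1 - cos²w) = 3(sin²w) (using Pythagorean identity)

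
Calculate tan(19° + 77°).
tan(19° + 77°) = (tan 19° + tan 77°)/(1 - tan 19° tan 77°) = -9.514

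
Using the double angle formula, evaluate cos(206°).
cos(206°) = cos²103° - sin²103° = -0.8988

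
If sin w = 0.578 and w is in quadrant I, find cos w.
cos w = 0.816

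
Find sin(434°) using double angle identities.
sin(434°) = 2 sin 217° cos 217° = 0.9613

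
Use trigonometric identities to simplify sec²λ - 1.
sec²λ - 1 = tan²λ (using Pythagorean identity)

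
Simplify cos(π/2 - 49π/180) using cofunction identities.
cos(π/2 - 49π/180) = sin(49π/180)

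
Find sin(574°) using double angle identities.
sin(574°) = 2 sin 287° cos 287° = -0.5592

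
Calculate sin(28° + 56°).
sin(28° + 56°) = sin 28° cos 56° + cos 28° sin 56° = 0.9945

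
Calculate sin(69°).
sin(69°) = 0.9336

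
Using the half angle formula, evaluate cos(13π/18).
cos(13π/18) = -√((1 + cos 13π/9)/2) = -0.6428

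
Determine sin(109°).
sin(109°) = 0.9455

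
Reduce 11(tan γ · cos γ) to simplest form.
11(tan γ · cos γ) = 11(sin γ) (using Quotient identity)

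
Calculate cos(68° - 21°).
cos(68° - 21°) = cos 68° cos 21° + sin 68° sin 21° = 0.682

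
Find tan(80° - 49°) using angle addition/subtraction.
tan(80° - 49°) = (tan 80° - tan 49°)/(1 + tan 80° tan 49°) = 0.6009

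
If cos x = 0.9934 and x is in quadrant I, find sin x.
sin x = 0.1147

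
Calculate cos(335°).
cos(335°) = 0.9063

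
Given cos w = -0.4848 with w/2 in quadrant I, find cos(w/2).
cos(w/2) = ±√((1 + cos w)/2); positive since w/2 ∈ QI, so cos(w/2) = 0.5075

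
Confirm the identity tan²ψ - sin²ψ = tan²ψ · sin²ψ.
LHS = sin²ψ/cos²ψ - sin²ψ = sin²ψ(1/cos²ψ - 1) = sin²ψ · (1 - cos²ψ)/cos²ψ = sin²ψ · sin²ψ/cos²ψ = sin²ψ · tan²ψ = RHS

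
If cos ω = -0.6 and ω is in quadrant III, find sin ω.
sin ω = -0.8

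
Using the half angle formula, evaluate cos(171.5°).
cos(171.5°) = -√((1 + cos 343°)/2) = -0.989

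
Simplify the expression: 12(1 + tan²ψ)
12(1 + tan²ψ) = 12(sec²ψ) (using Pythagorean identity)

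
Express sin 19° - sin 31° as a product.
sin 19° - sin 31° = 2 cos(25°) sin(-6°)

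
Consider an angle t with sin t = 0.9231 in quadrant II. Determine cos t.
cos t = ±√(1 - sin²t) = -0.3846 (negative in QII)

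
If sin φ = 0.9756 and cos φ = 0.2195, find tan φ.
tan φ = sin φ / cos φ = 4.445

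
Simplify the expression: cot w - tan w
cot w - tan w = 2 cot(2w) (using Double angle)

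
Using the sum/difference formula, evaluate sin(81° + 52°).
sin(81° + 52°) = sin 81° cos 52° + cos 81° sin 52° = 0.7314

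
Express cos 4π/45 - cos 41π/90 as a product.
cos 4π/45 - cos 41π/90 = -2 sin(49π/180) sin(-11π/60)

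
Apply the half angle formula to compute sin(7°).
sin(7°) = √((1 - cos 14°)/2) = 0.1219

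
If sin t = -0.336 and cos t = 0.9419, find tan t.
tan t = sin t / cos t = -0.3567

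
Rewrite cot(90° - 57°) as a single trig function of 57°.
cot(90° - 57°) = tan(57°)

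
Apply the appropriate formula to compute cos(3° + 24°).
cos(3° + 24°) = cos 3° cos 24° - sin 3° sin 24° = 0.891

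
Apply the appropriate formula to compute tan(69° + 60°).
tan(69° + 60°) = (tan 69° + tan 60°)/(1 - tan 69° tan 60°) = -1.235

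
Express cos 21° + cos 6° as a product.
cos 21° + cos 6° = 2 cos(13.5°) cos(7.5°)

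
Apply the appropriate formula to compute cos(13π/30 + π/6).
cos(13π/30 + π/6) = cos 13π/30 cos π/6 - sin 13π/30 sin π/6 = -0.309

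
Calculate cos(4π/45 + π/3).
cos(4π/45 + π/3) = cos 4π/45 cos π/3 - sin 4π/45 sin π/3 = 0.2419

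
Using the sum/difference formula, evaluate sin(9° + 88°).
sin(9° + 88°) = sin 9° cos 88° + cos 9° sin 88° = 0.9925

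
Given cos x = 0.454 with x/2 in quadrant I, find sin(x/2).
sin(x/2) = ±√((1 - cos x)/2); positive since x/2 ∈ QI, so sin(x/2) = 0.5225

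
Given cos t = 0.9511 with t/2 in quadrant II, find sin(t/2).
sin(t/2) = ±√((1 - cos t)/2); positive since t/2 ∈ QII, so sin(t/2) = 0.1564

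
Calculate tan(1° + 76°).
tan(1° + 76°) = (tan 1° + tan 76°)/(1 - tan 1° tan 76°) = 4.331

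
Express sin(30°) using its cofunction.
sin(30°) = cos(90° - 30°) = cos(60°)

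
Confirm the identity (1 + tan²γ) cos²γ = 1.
LHS = sec²γ · cos²γ = (1/cos²γ) · cos²γ = 1 = RHS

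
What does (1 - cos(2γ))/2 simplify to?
(1 - cos(2γ))/2 = sin²γ (using Power reduction)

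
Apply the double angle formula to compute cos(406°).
cos(406°) = cos²203° - sin²203° = 0.6947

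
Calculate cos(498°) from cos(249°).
cos(498°) = cos²249° - sin²249° = -0.7431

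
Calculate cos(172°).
cos(172°) = -0.9903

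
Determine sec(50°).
sec(50°) = 1.556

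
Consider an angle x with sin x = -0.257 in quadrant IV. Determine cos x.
cos x = √(1 - sin²x) = 0.9664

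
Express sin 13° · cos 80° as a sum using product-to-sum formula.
sin 13° cos 80° = (1/2)[sin(13°+80°) + sin(13°-80°)]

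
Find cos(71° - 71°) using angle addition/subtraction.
cos(71° - 71°) = cos 71° cos 71° + sin 71° sin 71° = 1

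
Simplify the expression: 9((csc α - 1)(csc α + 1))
9((csc α - 1)(csc α + 1)) = 9(cot²α) (using Diff. of squares)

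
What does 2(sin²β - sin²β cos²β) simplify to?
2(sin²β - sin²β cos²β) = 2(sin⁴β) (using Factoring)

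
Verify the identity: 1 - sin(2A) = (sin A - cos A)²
RHS = sin²A - 2 sin A cos A + cos²A = (sin²A + cos²A) - 2 sin A cos A = 1 - sin(2A) = LHS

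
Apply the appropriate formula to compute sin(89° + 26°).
sin(89° + 26°) = sin 89° cos 26° + cos 89° sin 26° = 0.9063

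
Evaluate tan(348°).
tan(348°) = -0.2126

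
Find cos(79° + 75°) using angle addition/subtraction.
cos(79° + 75°) = cos 79° cos 75° - sin 79° sin 75° = -0.8988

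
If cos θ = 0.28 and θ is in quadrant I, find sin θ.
sin θ = 0.96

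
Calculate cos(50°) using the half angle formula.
cos(50°) = √((1 + cos 100°)/2) = 0.6428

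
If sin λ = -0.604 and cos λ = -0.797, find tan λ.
tan λ = sin λ / cos λ = 0.7578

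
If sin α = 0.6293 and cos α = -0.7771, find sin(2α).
sin(2α) = 2 sin α cos α = -0.9781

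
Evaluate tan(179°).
tan(179°) = -0.01746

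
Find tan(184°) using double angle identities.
tan(184°) = 2 tan 92° / (1 - tan²92°) = 0.06993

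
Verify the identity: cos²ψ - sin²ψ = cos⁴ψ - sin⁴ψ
RHS = (cos²ψ - sin²ψ)(cos²ψ + sin²ψ) = (cos²ψ - sin²ψ) · 1 = cos²ψ - sin²ψ = LHS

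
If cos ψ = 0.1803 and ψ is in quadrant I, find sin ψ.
sin ψ = 0.9836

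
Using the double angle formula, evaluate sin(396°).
sin(396°) = 2 sin 198° cos 198° = 0.5878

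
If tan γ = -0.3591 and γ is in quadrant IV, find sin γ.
sin γ = -0.338 (using tan²γ + 1 = sec²γ)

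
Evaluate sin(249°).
sin(249°) = -0.9336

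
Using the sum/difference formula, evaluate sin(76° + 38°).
sin(76° + 38°) = sin 76° cos 38° + cos 76° sin 38° = 0.9135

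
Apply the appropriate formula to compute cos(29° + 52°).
cos(29° + 52°) = cos 29° cos 52° - sin 29° sin 52° = 0.1564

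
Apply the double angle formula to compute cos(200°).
cos(200°) = cos²100° - sin²100° = -0.9397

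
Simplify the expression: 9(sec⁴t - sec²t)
9(sec⁴t - sec²t) = 9(tan⁴t + tan²t) (using Pythagorean)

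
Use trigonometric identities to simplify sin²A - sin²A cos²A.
sin²A - sin²A cos²A = sin⁴A (using Factoring)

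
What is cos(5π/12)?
cos(5π/12) = (√6-√2)/4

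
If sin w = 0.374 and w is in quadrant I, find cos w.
cos w = 0.9274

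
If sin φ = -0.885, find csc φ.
csc φ = 1/sin φ = -1.13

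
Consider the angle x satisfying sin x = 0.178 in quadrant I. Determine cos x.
cos x = √(1 - sin²x) = 0.984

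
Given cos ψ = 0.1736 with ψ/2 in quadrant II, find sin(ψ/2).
sin(ψ/2) = ±√((1 - cos ψ)/2); positive since ψ/2 ∈ QII, so sin(ψ/2) = 0.6428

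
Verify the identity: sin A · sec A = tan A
LHS = sin A · (1/cos A) = sin A/cos A = tan A = RHS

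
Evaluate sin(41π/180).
sin(41π/180) = 0.6561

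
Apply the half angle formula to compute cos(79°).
cos(79°) = √((1 + cos 158°)/2) = 0.1908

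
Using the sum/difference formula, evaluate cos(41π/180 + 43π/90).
cos(41π/180 + 43π/90) = cos 41π/180 cos 43π/90 - sin 41π/180 sin 43π/90 = -0.6018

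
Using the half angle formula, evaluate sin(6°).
sin(6°) = √((1 - cos 12°)/2) = 0.1045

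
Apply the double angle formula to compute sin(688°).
sin(688°) = 2 sin 344° cos 344° = -0.5299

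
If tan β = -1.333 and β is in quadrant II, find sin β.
sin β = 0.7999 (using tan²β + 1 = sec²β)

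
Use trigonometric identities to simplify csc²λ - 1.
csc²λ - 1 = cot²λ (using Pythagorean identity)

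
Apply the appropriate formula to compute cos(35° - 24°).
cos(35° - 24°) = cos 35° cos 24° + sin 35° sin 24° = 0.9816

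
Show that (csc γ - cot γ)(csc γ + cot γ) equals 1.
LHS = csc²γ - cot²γ = (1 + cot²γ) - cot²γ = 1 = RHS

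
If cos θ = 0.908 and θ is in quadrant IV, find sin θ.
sin θ = -0.419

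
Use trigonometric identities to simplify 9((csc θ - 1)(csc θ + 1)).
9((csc θ - 1)(csc θ + 1)) = 9(cot²θ) (using Diff. of squares)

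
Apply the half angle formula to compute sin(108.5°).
sin(108.5°) = √((1 - cos 217°)/2) = 0.9483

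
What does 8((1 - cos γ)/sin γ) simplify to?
8((1 - cos γ)/sin γ) = 8(tan(γ/2)) (using Half angle)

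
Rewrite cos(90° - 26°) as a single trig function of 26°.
cos(90° - 26°) = sin(26°)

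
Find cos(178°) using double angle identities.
cos(178°) = cos²89° - sin²89° = -0.9994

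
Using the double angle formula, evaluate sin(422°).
sin(422°) = 2 sin 211° cos 211° = 0.8829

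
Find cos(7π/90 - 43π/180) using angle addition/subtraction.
cos(7π/90 - 43π/180) = cos 7π/90 cos 43π/180 + sin 7π/90 sin 43π/180 = 0.8746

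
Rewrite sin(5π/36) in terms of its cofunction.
sin(5π/36) = cos(π/2 - 5π/36) = cos(13π/36)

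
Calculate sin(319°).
sin(319°) = -0.6561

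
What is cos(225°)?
cos(225°) = -√2/2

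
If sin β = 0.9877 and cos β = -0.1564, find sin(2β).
sin(2β) = 2 sin β cos β = -0.309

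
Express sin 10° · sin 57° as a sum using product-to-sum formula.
sin 10° sin 57° = (1/2)[cos(10°-57°) - cos(10°+57°)]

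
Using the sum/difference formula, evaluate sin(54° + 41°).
sin(54° + 41°) = sin 54° cos 41° + cos 54° sin 41° = 0.9962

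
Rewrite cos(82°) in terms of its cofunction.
cos(82°) = sin(90° - 82°) = sin(8°)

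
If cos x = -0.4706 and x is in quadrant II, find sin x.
sin x = 0.8823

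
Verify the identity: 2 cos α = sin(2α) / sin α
RHS = 2 sin α cos α / sin α = 2 cos α = LHS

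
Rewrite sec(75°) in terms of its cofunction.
sec(75°) = csc(90° - 75°) = csc(15°)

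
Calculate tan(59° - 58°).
tan(59° - 58°) = (tan 59° - tan 58°)/(1 + tan 59° tan 58°) = 0.01746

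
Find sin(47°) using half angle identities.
sin(47°) = √((1 - cos 94°)/2) = 0.7314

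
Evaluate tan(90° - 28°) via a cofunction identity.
tan(90° - 28°) = cot(28°) = 1.881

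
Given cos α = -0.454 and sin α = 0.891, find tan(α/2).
tan(α/2) = sin α / (1 + cos α) = 1.632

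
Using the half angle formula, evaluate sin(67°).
sin(67°) = √((1 - cos 134°)/2) = 0.9205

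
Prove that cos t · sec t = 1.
LHS = cos t · (1/cos t) = 1 = RHS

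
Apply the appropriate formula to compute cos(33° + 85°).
cos(33° + 85°) = cos 33° cos 85° - sin 33° sin 85° = -0.4695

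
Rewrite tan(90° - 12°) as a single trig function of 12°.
tan(90° - 12°) = cot(12°)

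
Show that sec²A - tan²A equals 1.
LHS = 1/cos²A - sin²A/cos²A = (1 - sin²A)/cos²A = cos²A/cos²A = 1 = RHS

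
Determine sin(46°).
sin(46°) = 0.7193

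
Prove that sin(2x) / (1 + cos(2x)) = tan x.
LHS = 2 sin x cos x / (2cos²x) = sin x/cos x = tan x = RHS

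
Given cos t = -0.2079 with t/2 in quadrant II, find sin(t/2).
sin(t/2) = ±√((1 - cos t)/2); positive since t/2 ∈ QII, so sin(t/2) = 0.7771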